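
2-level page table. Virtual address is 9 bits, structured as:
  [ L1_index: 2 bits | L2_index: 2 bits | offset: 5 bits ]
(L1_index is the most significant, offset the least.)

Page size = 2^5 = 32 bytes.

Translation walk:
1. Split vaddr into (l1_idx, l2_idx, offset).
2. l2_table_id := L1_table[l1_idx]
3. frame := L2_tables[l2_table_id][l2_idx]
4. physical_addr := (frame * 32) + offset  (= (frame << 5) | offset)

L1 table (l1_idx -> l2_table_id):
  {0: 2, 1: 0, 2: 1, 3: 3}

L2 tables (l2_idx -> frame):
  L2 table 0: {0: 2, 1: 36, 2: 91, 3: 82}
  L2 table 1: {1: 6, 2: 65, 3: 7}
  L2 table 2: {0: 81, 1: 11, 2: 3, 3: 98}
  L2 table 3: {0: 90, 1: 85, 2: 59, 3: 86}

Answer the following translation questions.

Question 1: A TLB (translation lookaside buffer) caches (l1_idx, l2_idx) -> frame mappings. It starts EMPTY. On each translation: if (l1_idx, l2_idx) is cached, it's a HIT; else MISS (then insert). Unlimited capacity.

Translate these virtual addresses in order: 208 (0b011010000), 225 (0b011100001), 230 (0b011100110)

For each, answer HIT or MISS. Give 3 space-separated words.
vaddr=208: (1,2) not in TLB -> MISS, insert
vaddr=225: (1,3) not in TLB -> MISS, insert
vaddr=230: (1,3) in TLB -> HIT

Answer: MISS MISS HIT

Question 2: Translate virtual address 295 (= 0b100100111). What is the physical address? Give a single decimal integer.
vaddr = 295 = 0b100100111
Split: l1_idx=2, l2_idx=1, offset=7
L1[2] = 1
L2[1][1] = 6
paddr = 6 * 32 + 7 = 199

Answer: 199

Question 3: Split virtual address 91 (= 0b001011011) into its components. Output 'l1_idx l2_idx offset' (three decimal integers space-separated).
Answer: 0 2 27

Derivation:
vaddr = 91 = 0b001011011
  top 2 bits -> l1_idx = 0
  next 2 bits -> l2_idx = 2
  bottom 5 bits -> offset = 27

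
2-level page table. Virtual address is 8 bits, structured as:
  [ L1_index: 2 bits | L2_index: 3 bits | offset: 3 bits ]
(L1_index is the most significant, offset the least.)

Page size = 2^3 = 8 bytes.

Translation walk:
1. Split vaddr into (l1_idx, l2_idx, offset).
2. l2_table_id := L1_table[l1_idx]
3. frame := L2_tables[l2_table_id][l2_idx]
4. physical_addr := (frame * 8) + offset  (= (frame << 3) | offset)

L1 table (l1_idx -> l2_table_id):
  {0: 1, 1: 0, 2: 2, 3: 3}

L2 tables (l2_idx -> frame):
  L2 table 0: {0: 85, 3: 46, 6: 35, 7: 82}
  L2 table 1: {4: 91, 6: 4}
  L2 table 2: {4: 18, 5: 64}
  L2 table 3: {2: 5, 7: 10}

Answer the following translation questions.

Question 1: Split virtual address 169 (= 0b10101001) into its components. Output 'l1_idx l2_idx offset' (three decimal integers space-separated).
Answer: 2 5 1

Derivation:
vaddr = 169 = 0b10101001
  top 2 bits -> l1_idx = 2
  next 3 bits -> l2_idx = 5
  bottom 3 bits -> offset = 1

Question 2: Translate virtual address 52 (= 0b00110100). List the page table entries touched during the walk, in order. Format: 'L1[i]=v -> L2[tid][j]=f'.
vaddr = 52 = 0b00110100
Split: l1_idx=0, l2_idx=6, offset=4

Answer: L1[0]=1 -> L2[1][6]=4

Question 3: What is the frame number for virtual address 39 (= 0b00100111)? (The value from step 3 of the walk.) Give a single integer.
Answer: 91

Derivation:
vaddr = 39: l1_idx=0, l2_idx=4
L1[0] = 1; L2[1][4] = 91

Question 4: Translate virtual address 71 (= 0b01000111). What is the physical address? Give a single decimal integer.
Answer: 687

Derivation:
vaddr = 71 = 0b01000111
Split: l1_idx=1, l2_idx=0, offset=7
L1[1] = 0
L2[0][0] = 85
paddr = 85 * 8 + 7 = 687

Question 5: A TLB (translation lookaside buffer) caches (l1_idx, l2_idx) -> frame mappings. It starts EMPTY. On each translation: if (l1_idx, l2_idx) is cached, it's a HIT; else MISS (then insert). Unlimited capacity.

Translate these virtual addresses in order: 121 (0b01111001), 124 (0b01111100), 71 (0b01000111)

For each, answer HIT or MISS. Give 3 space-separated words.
vaddr=121: (1,7) not in TLB -> MISS, insert
vaddr=124: (1,7) in TLB -> HIT
vaddr=71: (1,0) not in TLB -> MISS, insert

Answer: MISS HIT MISS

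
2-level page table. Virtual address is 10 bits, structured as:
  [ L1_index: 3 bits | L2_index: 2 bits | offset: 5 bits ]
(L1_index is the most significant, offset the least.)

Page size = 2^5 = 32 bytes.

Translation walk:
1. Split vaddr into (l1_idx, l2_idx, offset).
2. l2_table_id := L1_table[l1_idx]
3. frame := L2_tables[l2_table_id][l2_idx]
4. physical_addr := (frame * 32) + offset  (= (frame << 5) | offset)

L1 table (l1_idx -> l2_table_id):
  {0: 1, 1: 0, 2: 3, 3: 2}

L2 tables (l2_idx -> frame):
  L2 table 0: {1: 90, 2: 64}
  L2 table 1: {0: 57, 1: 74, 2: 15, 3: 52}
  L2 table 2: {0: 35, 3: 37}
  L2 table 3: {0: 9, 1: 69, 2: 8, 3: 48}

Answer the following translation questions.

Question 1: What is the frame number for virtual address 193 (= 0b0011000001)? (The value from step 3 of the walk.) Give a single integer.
Answer: 64

Derivation:
vaddr = 193: l1_idx=1, l2_idx=2
L1[1] = 0; L2[0][2] = 64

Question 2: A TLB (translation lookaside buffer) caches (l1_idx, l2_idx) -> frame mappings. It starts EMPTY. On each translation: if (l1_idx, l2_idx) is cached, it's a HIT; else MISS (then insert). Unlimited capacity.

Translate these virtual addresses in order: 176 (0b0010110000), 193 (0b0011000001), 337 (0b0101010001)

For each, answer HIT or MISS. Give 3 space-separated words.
Answer: MISS MISS MISS

Derivation:
vaddr=176: (1,1) not in TLB -> MISS, insert
vaddr=193: (1,2) not in TLB -> MISS, insert
vaddr=337: (2,2) not in TLB -> MISS, insert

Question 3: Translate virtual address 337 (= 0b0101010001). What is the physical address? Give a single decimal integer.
vaddr = 337 = 0b0101010001
Split: l1_idx=2, l2_idx=2, offset=17
L1[2] = 3
L2[3][2] = 8
paddr = 8 * 32 + 17 = 273

Answer: 273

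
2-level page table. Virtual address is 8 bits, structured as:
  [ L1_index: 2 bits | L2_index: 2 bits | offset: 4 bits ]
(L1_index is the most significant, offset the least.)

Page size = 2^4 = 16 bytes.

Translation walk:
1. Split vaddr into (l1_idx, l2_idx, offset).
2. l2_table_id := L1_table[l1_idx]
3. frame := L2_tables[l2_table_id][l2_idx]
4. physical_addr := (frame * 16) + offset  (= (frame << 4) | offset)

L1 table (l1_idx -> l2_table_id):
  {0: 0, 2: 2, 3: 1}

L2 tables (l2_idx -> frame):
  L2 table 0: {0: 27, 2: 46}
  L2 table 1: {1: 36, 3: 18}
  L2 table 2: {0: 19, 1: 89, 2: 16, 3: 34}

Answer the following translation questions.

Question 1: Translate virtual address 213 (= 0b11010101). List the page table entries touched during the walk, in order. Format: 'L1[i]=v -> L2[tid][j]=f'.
vaddr = 213 = 0b11010101
Split: l1_idx=3, l2_idx=1, offset=5

Answer: L1[3]=1 -> L2[1][1]=36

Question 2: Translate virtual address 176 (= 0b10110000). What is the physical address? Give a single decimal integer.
vaddr = 176 = 0b10110000
Split: l1_idx=2, l2_idx=3, offset=0
L1[2] = 2
L2[2][3] = 34
paddr = 34 * 16 + 0 = 544

Answer: 544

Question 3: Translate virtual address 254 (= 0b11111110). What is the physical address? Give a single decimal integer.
vaddr = 254 = 0b11111110
Split: l1_idx=3, l2_idx=3, offset=14
L1[3] = 1
L2[1][3] = 18
paddr = 18 * 16 + 14 = 302

Answer: 302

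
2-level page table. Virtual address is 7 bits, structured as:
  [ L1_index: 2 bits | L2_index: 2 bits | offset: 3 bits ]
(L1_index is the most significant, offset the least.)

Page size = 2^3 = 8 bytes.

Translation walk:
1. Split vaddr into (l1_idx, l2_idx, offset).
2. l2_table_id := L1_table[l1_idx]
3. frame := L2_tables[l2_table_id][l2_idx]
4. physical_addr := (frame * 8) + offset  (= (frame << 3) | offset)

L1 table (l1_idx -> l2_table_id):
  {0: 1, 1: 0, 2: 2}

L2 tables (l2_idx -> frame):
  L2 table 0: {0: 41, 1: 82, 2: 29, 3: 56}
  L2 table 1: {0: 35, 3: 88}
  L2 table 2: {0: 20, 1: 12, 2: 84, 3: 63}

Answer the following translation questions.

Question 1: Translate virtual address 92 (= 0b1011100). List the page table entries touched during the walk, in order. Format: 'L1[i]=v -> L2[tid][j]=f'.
vaddr = 92 = 0b1011100
Split: l1_idx=2, l2_idx=3, offset=4

Answer: L1[2]=2 -> L2[2][3]=63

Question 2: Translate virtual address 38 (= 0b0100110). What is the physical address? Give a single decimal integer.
vaddr = 38 = 0b0100110
Split: l1_idx=1, l2_idx=0, offset=6
L1[1] = 0
L2[0][0] = 41
paddr = 41 * 8 + 6 = 334

Answer: 334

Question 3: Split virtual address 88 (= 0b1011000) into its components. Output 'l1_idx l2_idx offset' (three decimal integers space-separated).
vaddr = 88 = 0b1011000
  top 2 bits -> l1_idx = 2
  next 2 bits -> l2_idx = 3
  bottom 3 bits -> offset = 0

Answer: 2 3 0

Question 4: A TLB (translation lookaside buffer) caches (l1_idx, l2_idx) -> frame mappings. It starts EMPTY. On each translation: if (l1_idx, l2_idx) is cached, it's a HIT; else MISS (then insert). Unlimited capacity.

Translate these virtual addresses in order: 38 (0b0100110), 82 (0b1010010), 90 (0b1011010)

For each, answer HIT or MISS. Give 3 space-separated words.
Answer: MISS MISS MISS

Derivation:
vaddr=38: (1,0) not in TLB -> MISS, insert
vaddr=82: (2,2) not in TLB -> MISS, insert
vaddr=90: (2,3) not in TLB -> MISS, insert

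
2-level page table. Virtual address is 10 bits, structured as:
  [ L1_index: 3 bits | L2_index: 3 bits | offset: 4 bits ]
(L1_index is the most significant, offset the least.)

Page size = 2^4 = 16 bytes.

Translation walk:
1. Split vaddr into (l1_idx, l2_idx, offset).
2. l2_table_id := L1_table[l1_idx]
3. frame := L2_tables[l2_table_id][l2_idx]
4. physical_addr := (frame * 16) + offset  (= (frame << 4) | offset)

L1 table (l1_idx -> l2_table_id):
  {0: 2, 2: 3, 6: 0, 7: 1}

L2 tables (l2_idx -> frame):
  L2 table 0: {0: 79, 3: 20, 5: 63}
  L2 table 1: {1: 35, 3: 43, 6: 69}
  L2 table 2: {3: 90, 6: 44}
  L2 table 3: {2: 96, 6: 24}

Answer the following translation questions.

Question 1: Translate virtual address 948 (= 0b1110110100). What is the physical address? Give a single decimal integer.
Answer: 692

Derivation:
vaddr = 948 = 0b1110110100
Split: l1_idx=7, l2_idx=3, offset=4
L1[7] = 1
L2[1][3] = 43
paddr = 43 * 16 + 4 = 692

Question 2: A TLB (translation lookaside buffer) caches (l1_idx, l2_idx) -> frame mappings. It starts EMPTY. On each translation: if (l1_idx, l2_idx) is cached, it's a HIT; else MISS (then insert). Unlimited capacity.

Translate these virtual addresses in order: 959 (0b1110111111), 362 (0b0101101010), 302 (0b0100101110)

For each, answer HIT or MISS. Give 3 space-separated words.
Answer: MISS MISS MISS

Derivation:
vaddr=959: (7,3) not in TLB -> MISS, insert
vaddr=362: (2,6) not in TLB -> MISS, insert
vaddr=302: (2,2) not in TLB -> MISS, insert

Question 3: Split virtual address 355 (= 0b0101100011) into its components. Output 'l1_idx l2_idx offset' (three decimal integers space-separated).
vaddr = 355 = 0b0101100011
  top 3 bits -> l1_idx = 2
  next 3 bits -> l2_idx = 6
  bottom 4 bits -> offset = 3

Answer: 2 6 3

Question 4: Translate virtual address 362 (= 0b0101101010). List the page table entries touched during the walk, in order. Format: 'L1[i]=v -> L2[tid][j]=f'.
vaddr = 362 = 0b0101101010
Split: l1_idx=2, l2_idx=6, offset=10

Answer: L1[2]=3 -> L2[3][6]=24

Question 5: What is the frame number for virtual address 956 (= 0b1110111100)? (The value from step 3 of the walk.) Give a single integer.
Answer: 43

Derivation:
vaddr = 956: l1_idx=7, l2_idx=3
L1[7] = 1; L2[1][3] = 43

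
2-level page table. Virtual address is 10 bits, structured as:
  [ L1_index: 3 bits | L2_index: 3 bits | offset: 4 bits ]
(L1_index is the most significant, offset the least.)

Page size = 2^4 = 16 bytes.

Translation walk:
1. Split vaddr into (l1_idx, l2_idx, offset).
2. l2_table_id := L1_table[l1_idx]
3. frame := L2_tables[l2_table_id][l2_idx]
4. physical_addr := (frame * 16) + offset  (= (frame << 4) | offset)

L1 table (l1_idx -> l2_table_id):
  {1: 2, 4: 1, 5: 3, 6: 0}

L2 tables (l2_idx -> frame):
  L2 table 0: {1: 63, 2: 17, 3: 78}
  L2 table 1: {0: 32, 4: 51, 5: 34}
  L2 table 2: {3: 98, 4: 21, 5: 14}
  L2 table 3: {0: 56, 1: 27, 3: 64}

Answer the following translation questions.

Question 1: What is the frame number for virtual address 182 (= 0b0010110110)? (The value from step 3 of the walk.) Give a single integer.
vaddr = 182: l1_idx=1, l2_idx=3
L1[1] = 2; L2[2][3] = 98

Answer: 98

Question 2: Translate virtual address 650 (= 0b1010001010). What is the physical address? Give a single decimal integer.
Answer: 906

Derivation:
vaddr = 650 = 0b1010001010
Split: l1_idx=5, l2_idx=0, offset=10
L1[5] = 3
L2[3][0] = 56
paddr = 56 * 16 + 10 = 906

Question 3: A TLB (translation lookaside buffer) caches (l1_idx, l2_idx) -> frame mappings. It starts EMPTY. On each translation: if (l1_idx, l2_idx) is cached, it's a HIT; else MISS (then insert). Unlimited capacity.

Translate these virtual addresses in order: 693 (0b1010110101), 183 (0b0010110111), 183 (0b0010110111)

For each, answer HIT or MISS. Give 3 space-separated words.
Answer: MISS MISS HIT

Derivation:
vaddr=693: (5,3) not in TLB -> MISS, insert
vaddr=183: (1,3) not in TLB -> MISS, insert
vaddr=183: (1,3) in TLB -> HIT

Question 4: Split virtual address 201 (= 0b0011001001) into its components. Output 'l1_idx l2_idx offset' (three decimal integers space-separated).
vaddr = 201 = 0b0011001001
  top 3 bits -> l1_idx = 1
  next 3 bits -> l2_idx = 4
  bottom 4 bits -> offset = 9

Answer: 1 4 9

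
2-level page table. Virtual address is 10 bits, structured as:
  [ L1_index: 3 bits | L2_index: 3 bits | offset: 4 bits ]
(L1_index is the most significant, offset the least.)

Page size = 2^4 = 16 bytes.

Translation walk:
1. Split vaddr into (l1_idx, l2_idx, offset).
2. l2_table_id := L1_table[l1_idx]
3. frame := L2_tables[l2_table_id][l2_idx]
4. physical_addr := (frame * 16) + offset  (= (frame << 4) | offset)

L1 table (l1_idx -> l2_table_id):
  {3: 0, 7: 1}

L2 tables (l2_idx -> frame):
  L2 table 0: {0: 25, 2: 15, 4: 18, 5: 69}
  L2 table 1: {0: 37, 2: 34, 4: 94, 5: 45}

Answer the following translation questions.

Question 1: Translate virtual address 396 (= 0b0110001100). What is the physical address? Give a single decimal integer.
Answer: 412

Derivation:
vaddr = 396 = 0b0110001100
Split: l1_idx=3, l2_idx=0, offset=12
L1[3] = 0
L2[0][0] = 25
paddr = 25 * 16 + 12 = 412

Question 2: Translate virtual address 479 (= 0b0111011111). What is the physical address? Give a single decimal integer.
vaddr = 479 = 0b0111011111
Split: l1_idx=3, l2_idx=5, offset=15
L1[3] = 0
L2[0][5] = 69
paddr = 69 * 16 + 15 = 1119

Answer: 1119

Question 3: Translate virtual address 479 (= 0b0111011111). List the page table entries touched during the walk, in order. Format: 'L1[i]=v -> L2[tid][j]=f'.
Answer: L1[3]=0 -> L2[0][5]=69

Derivation:
vaddr = 479 = 0b0111011111
Split: l1_idx=3, l2_idx=5, offset=15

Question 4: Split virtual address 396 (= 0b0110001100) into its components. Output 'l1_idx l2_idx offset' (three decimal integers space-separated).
Answer: 3 0 12

Derivation:
vaddr = 396 = 0b0110001100
  top 3 bits -> l1_idx = 3
  next 3 bits -> l2_idx = 0
  bottom 4 bits -> offset = 12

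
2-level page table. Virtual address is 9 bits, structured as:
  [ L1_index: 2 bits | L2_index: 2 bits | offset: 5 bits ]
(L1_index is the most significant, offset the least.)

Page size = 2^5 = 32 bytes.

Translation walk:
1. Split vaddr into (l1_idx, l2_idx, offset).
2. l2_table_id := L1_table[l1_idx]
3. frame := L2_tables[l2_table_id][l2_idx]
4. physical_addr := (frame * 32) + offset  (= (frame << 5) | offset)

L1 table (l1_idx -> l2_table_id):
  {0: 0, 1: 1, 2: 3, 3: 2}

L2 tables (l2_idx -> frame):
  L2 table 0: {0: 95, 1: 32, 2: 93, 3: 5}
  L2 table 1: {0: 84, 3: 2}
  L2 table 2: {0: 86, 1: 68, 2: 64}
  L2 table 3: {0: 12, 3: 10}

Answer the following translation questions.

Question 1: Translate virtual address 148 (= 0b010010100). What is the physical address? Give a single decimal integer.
Answer: 2708

Derivation:
vaddr = 148 = 0b010010100
Split: l1_idx=1, l2_idx=0, offset=20
L1[1] = 1
L2[1][0] = 84
paddr = 84 * 32 + 20 = 2708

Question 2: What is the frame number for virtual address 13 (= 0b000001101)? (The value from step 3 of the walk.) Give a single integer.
vaddr = 13: l1_idx=0, l2_idx=0
L1[0] = 0; L2[0][0] = 95

Answer: 95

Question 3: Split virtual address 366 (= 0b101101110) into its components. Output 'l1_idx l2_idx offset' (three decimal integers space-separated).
Answer: 2 3 14

Derivation:
vaddr = 366 = 0b101101110
  top 2 bits -> l1_idx = 2
  next 2 bits -> l2_idx = 3
  bottom 5 bits -> offset = 14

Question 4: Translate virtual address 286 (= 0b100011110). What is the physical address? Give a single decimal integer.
Answer: 414

Derivation:
vaddr = 286 = 0b100011110
Split: l1_idx=2, l2_idx=0, offset=30
L1[2] = 3
L2[3][0] = 12
paddr = 12 * 32 + 30 = 414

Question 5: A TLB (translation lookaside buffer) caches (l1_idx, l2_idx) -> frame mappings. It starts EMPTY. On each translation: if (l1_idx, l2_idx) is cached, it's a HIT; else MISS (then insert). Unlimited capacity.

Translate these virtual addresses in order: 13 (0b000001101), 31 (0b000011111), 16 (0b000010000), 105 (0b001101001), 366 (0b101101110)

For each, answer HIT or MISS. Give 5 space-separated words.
Answer: MISS HIT HIT MISS MISS

Derivation:
vaddr=13: (0,0) not in TLB -> MISS, insert
vaddr=31: (0,0) in TLB -> HIT
vaddr=16: (0,0) in TLB -> HIT
vaddr=105: (0,3) not in TLB -> MISS, insert
vaddr=366: (2,3) not in TLB -> MISS, insert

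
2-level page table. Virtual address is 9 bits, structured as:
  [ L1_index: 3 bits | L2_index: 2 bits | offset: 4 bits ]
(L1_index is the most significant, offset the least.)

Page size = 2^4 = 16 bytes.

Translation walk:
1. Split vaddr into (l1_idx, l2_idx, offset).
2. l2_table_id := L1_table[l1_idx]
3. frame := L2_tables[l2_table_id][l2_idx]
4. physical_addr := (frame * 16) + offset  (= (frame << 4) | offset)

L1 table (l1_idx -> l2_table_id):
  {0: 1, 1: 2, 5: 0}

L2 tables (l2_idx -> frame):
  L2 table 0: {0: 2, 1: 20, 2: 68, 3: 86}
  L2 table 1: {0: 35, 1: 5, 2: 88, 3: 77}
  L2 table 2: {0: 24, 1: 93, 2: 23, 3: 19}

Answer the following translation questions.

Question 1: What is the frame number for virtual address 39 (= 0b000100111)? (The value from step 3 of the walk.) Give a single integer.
vaddr = 39: l1_idx=0, l2_idx=2
L1[0] = 1; L2[1][2] = 88

Answer: 88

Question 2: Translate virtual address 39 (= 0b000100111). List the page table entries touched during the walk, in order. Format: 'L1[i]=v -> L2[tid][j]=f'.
Answer: L1[0]=1 -> L2[1][2]=88

Derivation:
vaddr = 39 = 0b000100111
Split: l1_idx=0, l2_idx=2, offset=7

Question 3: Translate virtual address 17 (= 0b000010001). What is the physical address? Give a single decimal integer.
vaddr = 17 = 0b000010001
Split: l1_idx=0, l2_idx=1, offset=1
L1[0] = 1
L2[1][1] = 5
paddr = 5 * 16 + 1 = 81

Answer: 81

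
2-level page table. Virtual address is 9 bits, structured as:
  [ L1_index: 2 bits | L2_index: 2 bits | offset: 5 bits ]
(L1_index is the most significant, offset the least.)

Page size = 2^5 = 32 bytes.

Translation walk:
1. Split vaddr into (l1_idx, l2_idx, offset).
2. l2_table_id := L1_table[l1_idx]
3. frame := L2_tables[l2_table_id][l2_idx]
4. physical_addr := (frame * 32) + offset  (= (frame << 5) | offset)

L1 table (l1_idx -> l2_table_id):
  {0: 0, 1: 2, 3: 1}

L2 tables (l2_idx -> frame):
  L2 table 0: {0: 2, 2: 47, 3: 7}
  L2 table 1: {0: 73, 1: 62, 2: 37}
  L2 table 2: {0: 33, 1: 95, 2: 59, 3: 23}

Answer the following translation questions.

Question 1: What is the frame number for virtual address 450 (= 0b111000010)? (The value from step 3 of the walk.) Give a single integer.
vaddr = 450: l1_idx=3, l2_idx=2
L1[3] = 1; L2[1][2] = 37

Answer: 37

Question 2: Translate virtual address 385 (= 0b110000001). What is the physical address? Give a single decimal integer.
Answer: 2337

Derivation:
vaddr = 385 = 0b110000001
Split: l1_idx=3, l2_idx=0, offset=1
L1[3] = 1
L2[1][0] = 73
paddr = 73 * 32 + 1 = 2337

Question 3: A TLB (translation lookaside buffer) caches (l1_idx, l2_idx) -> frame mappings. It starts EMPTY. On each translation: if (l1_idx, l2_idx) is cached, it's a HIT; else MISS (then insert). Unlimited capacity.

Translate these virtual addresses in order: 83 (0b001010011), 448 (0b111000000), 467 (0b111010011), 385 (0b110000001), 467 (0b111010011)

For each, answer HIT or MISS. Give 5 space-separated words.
Answer: MISS MISS HIT MISS HIT

Derivation:
vaddr=83: (0,2) not in TLB -> MISS, insert
vaddr=448: (3,2) not in TLB -> MISS, insert
vaddr=467: (3,2) in TLB -> HIT
vaddr=385: (3,0) not in TLB -> MISS, insert
vaddr=467: (3,2) in TLB -> HIT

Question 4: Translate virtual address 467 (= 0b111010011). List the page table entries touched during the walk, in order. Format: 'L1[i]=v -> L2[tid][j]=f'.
vaddr = 467 = 0b111010011
Split: l1_idx=3, l2_idx=2, offset=19

Answer: L1[3]=1 -> L2[1][2]=37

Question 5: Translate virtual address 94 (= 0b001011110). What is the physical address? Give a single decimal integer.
Answer: 1534

Derivation:
vaddr = 94 = 0b001011110
Split: l1_idx=0, l2_idx=2, offset=30
L1[0] = 0
L2[0][2] = 47
paddr = 47 * 32 + 30 = 1534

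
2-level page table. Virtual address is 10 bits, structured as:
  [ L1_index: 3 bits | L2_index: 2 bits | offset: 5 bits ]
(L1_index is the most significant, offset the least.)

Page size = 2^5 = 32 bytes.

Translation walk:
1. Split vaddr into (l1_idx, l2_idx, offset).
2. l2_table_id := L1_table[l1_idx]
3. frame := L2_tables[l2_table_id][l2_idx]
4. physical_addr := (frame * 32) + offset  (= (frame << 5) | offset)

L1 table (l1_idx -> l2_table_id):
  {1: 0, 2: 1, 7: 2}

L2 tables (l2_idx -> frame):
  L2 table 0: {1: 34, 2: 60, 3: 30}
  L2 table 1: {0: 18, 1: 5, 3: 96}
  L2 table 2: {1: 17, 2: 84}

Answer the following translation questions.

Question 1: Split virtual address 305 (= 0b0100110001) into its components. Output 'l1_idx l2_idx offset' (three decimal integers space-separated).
Answer: 2 1 17

Derivation:
vaddr = 305 = 0b0100110001
  top 3 bits -> l1_idx = 2
  next 2 bits -> l2_idx = 1
  bottom 5 bits -> offset = 17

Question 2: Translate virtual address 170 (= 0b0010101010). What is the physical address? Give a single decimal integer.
Answer: 1098

Derivation:
vaddr = 170 = 0b0010101010
Split: l1_idx=1, l2_idx=1, offset=10
L1[1] = 0
L2[0][1] = 34
paddr = 34 * 32 + 10 = 1098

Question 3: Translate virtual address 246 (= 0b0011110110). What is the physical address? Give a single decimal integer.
Answer: 982

Derivation:
vaddr = 246 = 0b0011110110
Split: l1_idx=1, l2_idx=3, offset=22
L1[1] = 0
L2[0][3] = 30
paddr = 30 * 32 + 22 = 982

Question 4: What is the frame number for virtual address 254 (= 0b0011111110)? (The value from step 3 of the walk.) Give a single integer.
vaddr = 254: l1_idx=1, l2_idx=3
L1[1] = 0; L2[0][3] = 30

Answer: 30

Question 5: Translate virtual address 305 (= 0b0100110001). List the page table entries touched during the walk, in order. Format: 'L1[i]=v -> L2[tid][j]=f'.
Answer: L1[2]=1 -> L2[1][1]=5

Derivation:
vaddr = 305 = 0b0100110001
Split: l1_idx=2, l2_idx=1, offset=17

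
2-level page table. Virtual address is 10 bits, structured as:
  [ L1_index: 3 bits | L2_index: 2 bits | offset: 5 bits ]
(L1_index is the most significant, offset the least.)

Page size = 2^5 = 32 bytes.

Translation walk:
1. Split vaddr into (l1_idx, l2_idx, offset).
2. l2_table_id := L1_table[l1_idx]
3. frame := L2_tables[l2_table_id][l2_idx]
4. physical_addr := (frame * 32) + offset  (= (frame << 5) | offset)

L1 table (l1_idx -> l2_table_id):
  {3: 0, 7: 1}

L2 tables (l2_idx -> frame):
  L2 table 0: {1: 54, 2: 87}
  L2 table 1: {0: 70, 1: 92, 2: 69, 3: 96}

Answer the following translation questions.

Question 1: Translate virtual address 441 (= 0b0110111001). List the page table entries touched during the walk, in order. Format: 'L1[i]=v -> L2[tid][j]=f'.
Answer: L1[3]=0 -> L2[0][1]=54

Derivation:
vaddr = 441 = 0b0110111001
Split: l1_idx=3, l2_idx=1, offset=25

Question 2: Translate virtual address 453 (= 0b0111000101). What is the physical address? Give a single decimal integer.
vaddr = 453 = 0b0111000101
Split: l1_idx=3, l2_idx=2, offset=5
L1[3] = 0
L2[0][2] = 87
paddr = 87 * 32 + 5 = 2789

Answer: 2789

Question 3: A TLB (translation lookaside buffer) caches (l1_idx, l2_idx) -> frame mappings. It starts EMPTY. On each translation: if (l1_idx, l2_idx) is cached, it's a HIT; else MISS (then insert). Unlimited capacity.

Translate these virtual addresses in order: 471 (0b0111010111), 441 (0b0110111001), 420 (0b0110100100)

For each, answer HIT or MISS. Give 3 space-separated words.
Answer: MISS MISS HIT

Derivation:
vaddr=471: (3,2) not in TLB -> MISS, insert
vaddr=441: (3,1) not in TLB -> MISS, insert
vaddr=420: (3,1) in TLB -> HIT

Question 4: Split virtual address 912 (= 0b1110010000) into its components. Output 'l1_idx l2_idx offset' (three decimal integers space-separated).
Answer: 7 0 16

Derivation:
vaddr = 912 = 0b1110010000
  top 3 bits -> l1_idx = 7
  next 2 bits -> l2_idx = 0
  bottom 5 bits -> offset = 16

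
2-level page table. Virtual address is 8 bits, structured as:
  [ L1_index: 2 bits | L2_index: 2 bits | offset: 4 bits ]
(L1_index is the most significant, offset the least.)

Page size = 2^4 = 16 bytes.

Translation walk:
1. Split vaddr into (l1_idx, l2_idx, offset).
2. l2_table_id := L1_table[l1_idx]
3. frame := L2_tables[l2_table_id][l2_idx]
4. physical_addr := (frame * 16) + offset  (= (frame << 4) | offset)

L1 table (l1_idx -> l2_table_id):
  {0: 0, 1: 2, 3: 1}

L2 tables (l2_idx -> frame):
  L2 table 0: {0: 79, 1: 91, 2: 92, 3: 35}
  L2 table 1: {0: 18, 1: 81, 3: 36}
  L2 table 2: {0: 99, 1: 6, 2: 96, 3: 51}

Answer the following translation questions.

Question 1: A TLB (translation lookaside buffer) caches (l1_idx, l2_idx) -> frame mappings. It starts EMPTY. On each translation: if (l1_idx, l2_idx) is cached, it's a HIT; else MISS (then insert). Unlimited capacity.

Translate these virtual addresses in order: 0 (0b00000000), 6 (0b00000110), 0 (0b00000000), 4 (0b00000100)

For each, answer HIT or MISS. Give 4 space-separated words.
Answer: MISS HIT HIT HIT

Derivation:
vaddr=0: (0,0) not in TLB -> MISS, insert
vaddr=6: (0,0) in TLB -> HIT
vaddr=0: (0,0) in TLB -> HIT
vaddr=4: (0,0) in TLB -> HIT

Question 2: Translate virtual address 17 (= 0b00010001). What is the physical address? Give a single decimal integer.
vaddr = 17 = 0b00010001
Split: l1_idx=0, l2_idx=1, offset=1
L1[0] = 0
L2[0][1] = 91
paddr = 91 * 16 + 1 = 1457

Answer: 1457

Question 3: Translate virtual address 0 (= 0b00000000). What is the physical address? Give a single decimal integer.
Answer: 1264

Derivation:
vaddr = 0 = 0b00000000
Split: l1_idx=0, l2_idx=0, offset=0
L1[0] = 0
L2[0][0] = 79
paddr = 79 * 16 + 0 = 1264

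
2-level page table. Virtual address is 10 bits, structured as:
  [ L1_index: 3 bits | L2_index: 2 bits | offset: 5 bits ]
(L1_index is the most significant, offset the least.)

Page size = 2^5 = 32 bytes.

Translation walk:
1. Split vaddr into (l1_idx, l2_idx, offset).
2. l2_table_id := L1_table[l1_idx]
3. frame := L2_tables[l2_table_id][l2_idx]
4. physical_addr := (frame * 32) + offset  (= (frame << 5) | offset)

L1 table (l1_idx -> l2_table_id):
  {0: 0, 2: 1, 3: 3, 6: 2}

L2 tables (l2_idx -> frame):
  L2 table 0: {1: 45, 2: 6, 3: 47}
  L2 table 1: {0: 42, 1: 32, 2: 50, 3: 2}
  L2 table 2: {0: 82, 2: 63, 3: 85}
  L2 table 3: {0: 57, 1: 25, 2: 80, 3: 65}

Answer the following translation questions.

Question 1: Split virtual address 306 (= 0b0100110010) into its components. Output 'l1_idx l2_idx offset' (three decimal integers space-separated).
Answer: 2 1 18

Derivation:
vaddr = 306 = 0b0100110010
  top 3 bits -> l1_idx = 2
  next 2 bits -> l2_idx = 1
  bottom 5 bits -> offset = 18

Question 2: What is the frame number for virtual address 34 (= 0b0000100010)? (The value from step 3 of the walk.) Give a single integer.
vaddr = 34: l1_idx=0, l2_idx=1
L1[0] = 0; L2[0][1] = 45

Answer: 45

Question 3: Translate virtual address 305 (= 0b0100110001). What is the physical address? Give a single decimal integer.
Answer: 1041

Derivation:
vaddr = 305 = 0b0100110001
Split: l1_idx=2, l2_idx=1, offset=17
L1[2] = 1
L2[1][1] = 32
paddr = 32 * 32 + 17 = 1041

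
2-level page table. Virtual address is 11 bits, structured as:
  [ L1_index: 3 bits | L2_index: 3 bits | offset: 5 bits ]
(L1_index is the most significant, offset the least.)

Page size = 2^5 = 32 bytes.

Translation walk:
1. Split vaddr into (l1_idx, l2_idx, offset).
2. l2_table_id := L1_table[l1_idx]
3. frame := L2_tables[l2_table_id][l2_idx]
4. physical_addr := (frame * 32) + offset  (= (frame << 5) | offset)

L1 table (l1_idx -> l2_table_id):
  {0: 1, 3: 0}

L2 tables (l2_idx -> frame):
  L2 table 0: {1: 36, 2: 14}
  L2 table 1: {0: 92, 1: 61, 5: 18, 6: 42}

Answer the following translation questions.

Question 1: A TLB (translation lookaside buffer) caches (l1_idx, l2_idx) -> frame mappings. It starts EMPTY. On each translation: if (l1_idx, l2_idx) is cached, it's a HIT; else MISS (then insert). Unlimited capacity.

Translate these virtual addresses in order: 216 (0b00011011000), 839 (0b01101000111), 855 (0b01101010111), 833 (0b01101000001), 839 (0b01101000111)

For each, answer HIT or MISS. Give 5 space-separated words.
vaddr=216: (0,6) not in TLB -> MISS, insert
vaddr=839: (3,2) not in TLB -> MISS, insert
vaddr=855: (3,2) in TLB -> HIT
vaddr=833: (3,2) in TLB -> HIT
vaddr=839: (3,2) in TLB -> HIT

Answer: MISS MISS HIT HIT HIT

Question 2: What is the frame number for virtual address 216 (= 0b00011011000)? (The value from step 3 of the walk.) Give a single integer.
Answer: 42

Derivation:
vaddr = 216: l1_idx=0, l2_idx=6
L1[0] = 1; L2[1][6] = 42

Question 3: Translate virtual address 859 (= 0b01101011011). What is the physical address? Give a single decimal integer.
vaddr = 859 = 0b01101011011
Split: l1_idx=3, l2_idx=2, offset=27
L1[3] = 0
L2[0][2] = 14
paddr = 14 * 32 + 27 = 475

Answer: 475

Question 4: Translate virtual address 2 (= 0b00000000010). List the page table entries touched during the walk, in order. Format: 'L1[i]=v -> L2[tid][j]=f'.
Answer: L1[0]=1 -> L2[1][0]=92

Derivation:
vaddr = 2 = 0b00000000010
Split: l1_idx=0, l2_idx=0, offset=2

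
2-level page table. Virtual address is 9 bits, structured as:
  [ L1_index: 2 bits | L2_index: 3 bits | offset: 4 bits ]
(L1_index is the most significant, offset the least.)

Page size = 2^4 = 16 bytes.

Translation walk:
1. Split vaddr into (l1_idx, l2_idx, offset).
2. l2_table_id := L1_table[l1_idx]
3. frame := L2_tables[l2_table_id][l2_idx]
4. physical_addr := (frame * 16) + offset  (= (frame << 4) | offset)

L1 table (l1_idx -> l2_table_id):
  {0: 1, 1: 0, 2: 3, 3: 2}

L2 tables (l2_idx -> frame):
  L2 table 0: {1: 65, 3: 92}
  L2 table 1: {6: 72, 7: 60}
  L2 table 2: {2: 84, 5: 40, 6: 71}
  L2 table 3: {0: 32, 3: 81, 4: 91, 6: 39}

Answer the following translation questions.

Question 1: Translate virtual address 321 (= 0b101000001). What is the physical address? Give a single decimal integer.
vaddr = 321 = 0b101000001
Split: l1_idx=2, l2_idx=4, offset=1
L1[2] = 3
L2[3][4] = 91
paddr = 91 * 16 + 1 = 1457

Answer: 1457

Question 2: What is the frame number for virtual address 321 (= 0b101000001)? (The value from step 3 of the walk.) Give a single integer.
vaddr = 321: l1_idx=2, l2_idx=4
L1[2] = 3; L2[3][4] = 91

Answer: 91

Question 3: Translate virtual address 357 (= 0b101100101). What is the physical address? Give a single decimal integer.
Answer: 629

Derivation:
vaddr = 357 = 0b101100101
Split: l1_idx=2, l2_idx=6, offset=5
L1[2] = 3
L2[3][6] = 39
paddr = 39 * 16 + 5 = 629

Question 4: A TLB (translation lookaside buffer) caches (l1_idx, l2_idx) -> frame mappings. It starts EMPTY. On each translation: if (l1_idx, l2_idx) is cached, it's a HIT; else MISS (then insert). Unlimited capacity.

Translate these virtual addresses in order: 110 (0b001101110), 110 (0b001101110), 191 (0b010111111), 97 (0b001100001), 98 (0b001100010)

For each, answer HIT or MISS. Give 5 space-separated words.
vaddr=110: (0,6) not in TLB -> MISS, insert
vaddr=110: (0,6) in TLB -> HIT
vaddr=191: (1,3) not in TLB -> MISS, insert
vaddr=97: (0,6) in TLB -> HIT
vaddr=98: (0,6) in TLB -> HIT

Answer: MISS HIT MISS HIT HIT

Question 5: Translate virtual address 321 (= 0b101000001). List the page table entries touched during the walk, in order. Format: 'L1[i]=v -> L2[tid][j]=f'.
Answer: L1[2]=3 -> L2[3][4]=91

Derivation:
vaddr = 321 = 0b101000001
Split: l1_idx=2, l2_idx=4, offset=1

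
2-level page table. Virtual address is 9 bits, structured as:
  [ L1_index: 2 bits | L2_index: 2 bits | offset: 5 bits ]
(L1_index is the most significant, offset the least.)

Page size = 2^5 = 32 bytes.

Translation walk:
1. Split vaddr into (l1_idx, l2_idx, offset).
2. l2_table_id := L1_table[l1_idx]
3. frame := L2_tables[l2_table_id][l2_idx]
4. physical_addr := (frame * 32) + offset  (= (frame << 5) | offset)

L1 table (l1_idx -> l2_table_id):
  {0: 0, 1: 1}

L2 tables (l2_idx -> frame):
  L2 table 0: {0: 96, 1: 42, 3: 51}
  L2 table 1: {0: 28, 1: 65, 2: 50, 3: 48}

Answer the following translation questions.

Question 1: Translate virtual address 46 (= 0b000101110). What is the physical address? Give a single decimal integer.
Answer: 1358

Derivation:
vaddr = 46 = 0b000101110
Split: l1_idx=0, l2_idx=1, offset=14
L1[0] = 0
L2[0][1] = 42
paddr = 42 * 32 + 14 = 1358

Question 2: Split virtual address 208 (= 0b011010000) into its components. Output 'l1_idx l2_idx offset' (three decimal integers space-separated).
vaddr = 208 = 0b011010000
  top 2 bits -> l1_idx = 1
  next 2 bits -> l2_idx = 2
  bottom 5 bits -> offset = 16

Answer: 1 2 16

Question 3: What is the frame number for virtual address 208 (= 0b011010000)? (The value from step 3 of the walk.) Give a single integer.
Answer: 50

Derivation:
vaddr = 208: l1_idx=1, l2_idx=2
L1[1] = 1; L2[1][2] = 50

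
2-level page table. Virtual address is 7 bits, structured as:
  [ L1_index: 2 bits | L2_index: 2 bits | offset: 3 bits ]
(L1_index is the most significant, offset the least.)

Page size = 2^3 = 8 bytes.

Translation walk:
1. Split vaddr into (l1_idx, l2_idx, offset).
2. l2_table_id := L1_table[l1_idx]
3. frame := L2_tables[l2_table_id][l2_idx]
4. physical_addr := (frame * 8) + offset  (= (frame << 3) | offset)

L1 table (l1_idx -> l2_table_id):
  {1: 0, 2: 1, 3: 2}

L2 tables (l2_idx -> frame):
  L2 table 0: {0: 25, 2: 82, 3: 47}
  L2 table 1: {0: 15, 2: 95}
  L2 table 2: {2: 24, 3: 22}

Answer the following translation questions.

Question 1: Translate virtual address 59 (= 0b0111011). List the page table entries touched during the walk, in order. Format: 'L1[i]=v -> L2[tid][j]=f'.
vaddr = 59 = 0b0111011
Split: l1_idx=1, l2_idx=3, offset=3

Answer: L1[1]=0 -> L2[0][3]=47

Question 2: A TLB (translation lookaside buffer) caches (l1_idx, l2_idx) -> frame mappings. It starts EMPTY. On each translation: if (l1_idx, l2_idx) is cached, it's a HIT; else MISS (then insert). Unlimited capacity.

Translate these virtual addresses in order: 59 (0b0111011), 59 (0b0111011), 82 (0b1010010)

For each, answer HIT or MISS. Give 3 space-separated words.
vaddr=59: (1,3) not in TLB -> MISS, insert
vaddr=59: (1,3) in TLB -> HIT
vaddr=82: (2,2) not in TLB -> MISS, insert

Answer: MISS HIT MISS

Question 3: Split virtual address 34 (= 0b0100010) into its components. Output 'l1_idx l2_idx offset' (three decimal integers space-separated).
vaddr = 34 = 0b0100010
  top 2 bits -> l1_idx = 1
  next 2 bits -> l2_idx = 0
  bottom 3 bits -> offset = 2

Answer: 1 0 2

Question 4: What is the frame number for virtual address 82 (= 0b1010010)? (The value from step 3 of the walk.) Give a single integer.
vaddr = 82: l1_idx=2, l2_idx=2
L1[2] = 1; L2[1][2] = 95

Answer: 95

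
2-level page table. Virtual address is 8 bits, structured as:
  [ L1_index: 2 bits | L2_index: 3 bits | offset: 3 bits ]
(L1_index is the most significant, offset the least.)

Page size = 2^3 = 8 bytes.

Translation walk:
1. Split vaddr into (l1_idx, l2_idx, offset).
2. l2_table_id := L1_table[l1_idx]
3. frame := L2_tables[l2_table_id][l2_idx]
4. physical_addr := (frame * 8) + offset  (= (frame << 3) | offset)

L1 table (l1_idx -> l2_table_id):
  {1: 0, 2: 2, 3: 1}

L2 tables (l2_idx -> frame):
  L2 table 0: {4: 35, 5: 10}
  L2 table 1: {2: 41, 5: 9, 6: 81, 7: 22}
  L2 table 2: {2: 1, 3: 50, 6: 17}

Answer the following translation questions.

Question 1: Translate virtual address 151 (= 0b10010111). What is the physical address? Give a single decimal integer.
vaddr = 151 = 0b10010111
Split: l1_idx=2, l2_idx=2, offset=7
L1[2] = 2
L2[2][2] = 1
paddr = 1 * 8 + 7 = 15

Answer: 15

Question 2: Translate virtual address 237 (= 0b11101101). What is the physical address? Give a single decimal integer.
vaddr = 237 = 0b11101101
Split: l1_idx=3, l2_idx=5, offset=5
L1[3] = 1
L2[1][5] = 9
paddr = 9 * 8 + 5 = 77

Answer: 77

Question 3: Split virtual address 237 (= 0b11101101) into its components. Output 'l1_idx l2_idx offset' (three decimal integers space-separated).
Answer: 3 5 5

Derivation:
vaddr = 237 = 0b11101101
  top 2 bits -> l1_idx = 3
  next 3 bits -> l2_idx = 5
  bottom 3 bits -> offset = 5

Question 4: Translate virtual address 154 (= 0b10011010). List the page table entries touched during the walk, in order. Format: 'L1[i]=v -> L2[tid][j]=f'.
Answer: L1[2]=2 -> L2[2][3]=50

Derivation:
vaddr = 154 = 0b10011010
Split: l1_idx=2, l2_idx=3, offset=2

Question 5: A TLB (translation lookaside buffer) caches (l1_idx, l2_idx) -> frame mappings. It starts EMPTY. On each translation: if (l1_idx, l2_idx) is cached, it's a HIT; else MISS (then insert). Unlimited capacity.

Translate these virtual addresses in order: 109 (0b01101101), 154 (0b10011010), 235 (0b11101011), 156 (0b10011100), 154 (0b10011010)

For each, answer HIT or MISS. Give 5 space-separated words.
vaddr=109: (1,5) not in TLB -> MISS, insert
vaddr=154: (2,3) not in TLB -> MISS, insert
vaddr=235: (3,5) not in TLB -> MISS, insert
vaddr=156: (2,3) in TLB -> HIT
vaddr=154: (2,3) in TLB -> HIT

Answer: MISS MISS MISS HIT HIT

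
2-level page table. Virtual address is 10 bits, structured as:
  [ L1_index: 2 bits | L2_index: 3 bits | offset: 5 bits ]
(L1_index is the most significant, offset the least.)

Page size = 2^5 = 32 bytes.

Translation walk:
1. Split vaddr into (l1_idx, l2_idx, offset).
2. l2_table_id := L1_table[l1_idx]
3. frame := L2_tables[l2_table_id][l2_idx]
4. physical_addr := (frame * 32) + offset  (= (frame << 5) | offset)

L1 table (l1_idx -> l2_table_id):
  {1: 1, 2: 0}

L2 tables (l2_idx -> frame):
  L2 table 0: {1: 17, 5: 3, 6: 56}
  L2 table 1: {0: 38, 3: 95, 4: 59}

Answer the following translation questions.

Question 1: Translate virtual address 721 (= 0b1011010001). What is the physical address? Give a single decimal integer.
vaddr = 721 = 0b1011010001
Split: l1_idx=2, l2_idx=6, offset=17
L1[2] = 0
L2[0][6] = 56
paddr = 56 * 32 + 17 = 1809

Answer: 1809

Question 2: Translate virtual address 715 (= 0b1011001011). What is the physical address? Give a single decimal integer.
Answer: 1803

Derivation:
vaddr = 715 = 0b1011001011
Split: l1_idx=2, l2_idx=6, offset=11
L1[2] = 0
L2[0][6] = 56
paddr = 56 * 32 + 11 = 1803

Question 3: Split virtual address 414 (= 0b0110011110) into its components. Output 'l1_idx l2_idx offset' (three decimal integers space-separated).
vaddr = 414 = 0b0110011110
  top 2 bits -> l1_idx = 1
  next 3 bits -> l2_idx = 4
  bottom 5 bits -> offset = 30

Answer: 1 4 30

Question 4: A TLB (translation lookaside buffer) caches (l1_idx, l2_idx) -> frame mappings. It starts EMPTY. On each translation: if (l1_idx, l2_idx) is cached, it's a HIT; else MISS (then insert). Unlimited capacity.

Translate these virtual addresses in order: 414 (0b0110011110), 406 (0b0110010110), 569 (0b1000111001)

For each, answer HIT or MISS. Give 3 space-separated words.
vaddr=414: (1,4) not in TLB -> MISS, insert
vaddr=406: (1,4) in TLB -> HIT
vaddr=569: (2,1) not in TLB -> MISS, insert

Answer: MISS HIT MISS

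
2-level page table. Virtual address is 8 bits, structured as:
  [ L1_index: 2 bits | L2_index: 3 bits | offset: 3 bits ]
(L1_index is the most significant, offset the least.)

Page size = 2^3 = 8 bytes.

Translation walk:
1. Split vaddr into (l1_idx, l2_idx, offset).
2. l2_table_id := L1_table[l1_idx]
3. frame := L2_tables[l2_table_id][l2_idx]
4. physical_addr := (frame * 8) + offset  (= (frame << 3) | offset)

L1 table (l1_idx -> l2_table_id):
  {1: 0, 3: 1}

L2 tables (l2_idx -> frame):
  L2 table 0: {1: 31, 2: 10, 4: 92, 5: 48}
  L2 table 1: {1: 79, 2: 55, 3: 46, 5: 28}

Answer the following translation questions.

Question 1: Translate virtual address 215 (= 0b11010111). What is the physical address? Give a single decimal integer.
vaddr = 215 = 0b11010111
Split: l1_idx=3, l2_idx=2, offset=7
L1[3] = 1
L2[1][2] = 55
paddr = 55 * 8 + 7 = 447

Answer: 447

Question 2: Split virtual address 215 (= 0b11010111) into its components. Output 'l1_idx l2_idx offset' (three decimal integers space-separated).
Answer: 3 2 7

Derivation:
vaddr = 215 = 0b11010111
  top 2 bits -> l1_idx = 3
  next 3 bits -> l2_idx = 2
  bottom 3 bits -> offset = 7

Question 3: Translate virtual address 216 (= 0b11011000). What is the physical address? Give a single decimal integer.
vaddr = 216 = 0b11011000
Split: l1_idx=3, l2_idx=3, offset=0
L1[3] = 1
L2[1][3] = 46
paddr = 46 * 8 + 0 = 368

Answer: 368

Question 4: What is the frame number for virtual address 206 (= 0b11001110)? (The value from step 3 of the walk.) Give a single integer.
vaddr = 206: l1_idx=3, l2_idx=1
L1[3] = 1; L2[1][1] = 79

Answer: 79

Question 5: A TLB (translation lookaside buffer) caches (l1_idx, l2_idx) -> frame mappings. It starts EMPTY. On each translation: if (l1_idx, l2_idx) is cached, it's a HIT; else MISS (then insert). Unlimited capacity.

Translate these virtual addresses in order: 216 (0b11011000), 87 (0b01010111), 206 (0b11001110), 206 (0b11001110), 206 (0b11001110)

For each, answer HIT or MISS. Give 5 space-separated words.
Answer: MISS MISS MISS HIT HIT

Derivation:
vaddr=216: (3,3) not in TLB -> MISS, insert
vaddr=87: (1,2) not in TLB -> MISS, insert
vaddr=206: (3,1) not in TLB -> MISS, insert
vaddr=206: (3,1) in TLB -> HIT
vaddr=206: (3,1) in TLB -> HIT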